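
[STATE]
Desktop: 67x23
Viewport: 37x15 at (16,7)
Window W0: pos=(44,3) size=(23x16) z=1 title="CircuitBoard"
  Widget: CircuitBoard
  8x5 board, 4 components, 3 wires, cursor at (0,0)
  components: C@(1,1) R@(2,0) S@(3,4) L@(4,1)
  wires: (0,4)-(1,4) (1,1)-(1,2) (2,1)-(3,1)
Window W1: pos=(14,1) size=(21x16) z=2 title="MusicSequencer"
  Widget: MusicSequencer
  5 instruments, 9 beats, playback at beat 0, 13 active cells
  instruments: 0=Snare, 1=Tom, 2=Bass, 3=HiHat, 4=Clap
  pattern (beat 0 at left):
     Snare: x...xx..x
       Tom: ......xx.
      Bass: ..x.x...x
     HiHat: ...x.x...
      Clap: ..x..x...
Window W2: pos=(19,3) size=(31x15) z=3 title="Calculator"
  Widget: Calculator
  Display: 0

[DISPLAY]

 Ba┃┌───┬───┬───┬───┐            ┃]  
HiH┃│ 7 │ 8 │ 9 │ ÷ │            ┃   
 Cl┃├───┼───┼───┼───┤            ┃   
   ┃│ 4 │ 5 │ 6 │ × │            ┃   
   ┃├───┼───┼───┼───┤            ┃   
   ┃│ 1 │ 2 │ 3 │ - │            ┃   
   ┃├───┼───┼───┼───┤            ┃   
   ┃│ 0 │ . │ = │ + │            ┃   
   ┃├───┼───┼───┼───┤            ┃   
━━━┃│ C │ MC│ MR│ M+│            ┃r: 
   ┗━━━━━━━━━━━━━━━━━━━━━━━━━━━━━┛   
                            ┗━━━━━━━━
                                     
                                     
                                     


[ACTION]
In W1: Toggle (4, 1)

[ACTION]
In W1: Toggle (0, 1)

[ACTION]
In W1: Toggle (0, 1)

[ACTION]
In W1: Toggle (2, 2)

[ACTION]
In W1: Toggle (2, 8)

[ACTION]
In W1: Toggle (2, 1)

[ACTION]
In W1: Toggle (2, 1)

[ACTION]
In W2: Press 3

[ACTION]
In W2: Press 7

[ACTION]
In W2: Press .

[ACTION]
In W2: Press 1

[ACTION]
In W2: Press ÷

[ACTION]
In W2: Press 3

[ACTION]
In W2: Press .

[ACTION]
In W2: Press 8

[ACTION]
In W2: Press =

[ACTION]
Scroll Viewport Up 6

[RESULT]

━━━━━━━━━━━━━━━━━━┓                  
MusicSequencer    ┃                  
───┏━━━━━━━━━━━━━━━━━━━━━━━━━━━━━┓━━━
   ┃ Calculator                  ┃uit
Sna┠─────────────────────────────┨───
  T┃                  9.763157895┃1 2
 Ba┃┌───┬───┬───┬───┐            ┃]  
HiH┃│ 7 │ 8 │ 9 │ ÷ │            ┃   
 Cl┃├───┼───┼───┼───┤            ┃   
   ┃│ 4 │ 5 │ 6 │ × │            ┃   
   ┃├───┼───┼───┼───┤            ┃   
   ┃│ 1 │ 2 │ 3 │ - │            ┃   
   ┃├───┼───┼───┼───┤            ┃   
   ┃│ 0 │ . │ = │ + │            ┃   
   ┃├───┼───┼───┼───┤            ┃   


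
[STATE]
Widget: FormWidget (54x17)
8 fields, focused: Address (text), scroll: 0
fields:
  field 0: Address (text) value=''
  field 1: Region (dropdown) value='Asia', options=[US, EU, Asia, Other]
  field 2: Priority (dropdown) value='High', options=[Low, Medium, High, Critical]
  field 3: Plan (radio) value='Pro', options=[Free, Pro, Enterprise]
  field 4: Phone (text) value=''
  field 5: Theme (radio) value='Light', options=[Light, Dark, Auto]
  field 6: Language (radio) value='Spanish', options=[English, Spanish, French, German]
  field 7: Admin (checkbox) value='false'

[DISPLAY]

> Address:    [                                      ]
  Region:     [Asia                                 ▼]
  Priority:   [High                                 ▼]
  Plan:       ( ) Free  (●) Pro  ( ) Enterprise       
  Phone:      [                                      ]
  Theme:      (●) Light  ( ) Dark  ( ) Auto           
  Language:   ( ) English  (●) Spanish  ( ) French  ( 
  Admin:      [ ]                                     
                                                      
                                                      
                                                      
                                                      
                                                      
                                                      
                                                      
                                                      
                                                      


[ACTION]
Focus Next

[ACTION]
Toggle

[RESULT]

  Address:    [                                      ]
> Region:     [Asia                                 ▼]
  Priority:   [High                                 ▼]
  Plan:       ( ) Free  (●) Pro  ( ) Enterprise       
  Phone:      [                                      ]
  Theme:      (●) Light  ( ) Dark  ( ) Auto           
  Language:   ( ) English  (●) Spanish  ( ) French  ( 
  Admin:      [ ]                                     
                                                      
                                                      
                                                      
                                                      
                                                      
                                                      
                                                      
                                                      
                                                      


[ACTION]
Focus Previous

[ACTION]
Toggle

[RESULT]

> Address:    [                                      ]
  Region:     [Asia                                 ▼]
  Priority:   [High                                 ▼]
  Plan:       ( ) Free  (●) Pro  ( ) Enterprise       
  Phone:      [                                      ]
  Theme:      (●) Light  ( ) Dark  ( ) Auto           
  Language:   ( ) English  (●) Spanish  ( ) French  ( 
  Admin:      [ ]                                     
                                                      
                                                      
                                                      
                                                      
                                                      
                                                      
                                                      
                                                      
                                                      


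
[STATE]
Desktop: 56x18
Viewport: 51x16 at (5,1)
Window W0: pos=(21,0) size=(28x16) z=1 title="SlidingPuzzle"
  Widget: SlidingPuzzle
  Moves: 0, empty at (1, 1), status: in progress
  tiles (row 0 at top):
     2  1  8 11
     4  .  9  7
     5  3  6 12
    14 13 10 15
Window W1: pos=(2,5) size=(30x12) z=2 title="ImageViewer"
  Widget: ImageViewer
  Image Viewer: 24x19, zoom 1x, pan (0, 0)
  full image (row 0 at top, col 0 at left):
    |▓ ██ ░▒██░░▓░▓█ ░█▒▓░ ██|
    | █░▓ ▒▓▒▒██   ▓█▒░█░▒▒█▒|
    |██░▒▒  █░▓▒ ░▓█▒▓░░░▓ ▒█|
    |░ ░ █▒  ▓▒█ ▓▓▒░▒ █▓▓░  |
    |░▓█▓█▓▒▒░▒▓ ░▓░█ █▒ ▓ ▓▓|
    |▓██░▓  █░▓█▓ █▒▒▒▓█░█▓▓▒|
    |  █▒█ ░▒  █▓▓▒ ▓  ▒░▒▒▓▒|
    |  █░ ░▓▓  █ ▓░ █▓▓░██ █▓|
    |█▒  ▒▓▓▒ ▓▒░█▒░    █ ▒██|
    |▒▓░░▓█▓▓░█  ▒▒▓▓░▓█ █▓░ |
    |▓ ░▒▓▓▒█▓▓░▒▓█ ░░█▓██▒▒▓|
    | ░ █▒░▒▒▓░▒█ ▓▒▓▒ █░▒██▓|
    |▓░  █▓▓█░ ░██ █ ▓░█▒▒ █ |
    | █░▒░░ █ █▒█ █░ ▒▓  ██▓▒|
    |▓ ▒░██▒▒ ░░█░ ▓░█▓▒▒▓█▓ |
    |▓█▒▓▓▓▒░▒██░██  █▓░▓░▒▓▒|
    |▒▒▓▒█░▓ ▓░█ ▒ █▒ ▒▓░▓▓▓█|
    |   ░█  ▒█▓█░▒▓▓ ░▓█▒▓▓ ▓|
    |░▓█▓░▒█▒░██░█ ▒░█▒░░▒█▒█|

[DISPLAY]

                ┃ SlidingPuzzle            ┃       
                ┠──────────────────────────┨       
                ┃┌────┬────┬────┬────┐     ┃       
                ┃│  2 │  1 │  8 │ 11 │     ┃       
━━━━━━━━━━━━━━━━━━━━━━━━━━┓┼────┼────┤     ┃       
mageViewer                ┃│  9 │  7 │     ┃       
──────────────────────────┨┼────┼────┤     ┃       
██ ░▒██░░▓░▓█ ░█▒▓░ ██    ┃│  6 │ 12 │     ┃       
░▓ ▒▓▒▒██   ▓█▒░█░▒▒█▒    ┃┼────┼────┤     ┃       
░▒▒  █░▓▒ ░▓█▒▓░░░▓ ▒█    ┃│ 10 │ 15 │     ┃       
░ █▒  ▓▒█ ▓▓▒░▒ █▓▓░      ┃┴────┴────┘     ┃       
█▓█▓▒▒░▒▓ ░▓░█ █▒ ▓ ▓▓    ┃                ┃       
█░▓  █░▓█▓ █▒▒▒▓█░█▓▓▒    ┃                ┃       
█▒█ ░▒  █▓▓▒ ▓  ▒░▒▒▓▒    ┃                ┃       
█░ ░▓▓  █ ▓░ █▓▓░██ █▓    ┃━━━━━━━━━━━━━━━━┛       
━━━━━━━━━━━━━━━━━━━━━━━━━━┛                        


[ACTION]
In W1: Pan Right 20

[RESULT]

                ┃ SlidingPuzzle            ┃       
                ┠──────────────────────────┨       
                ┃┌────┬────┬────┬────┐     ┃       
                ┃│  2 │  1 │  8 │ 11 │     ┃       
━━━━━━━━━━━━━━━━━━━━━━━━━━┓┼────┼────┤     ┃       
mageViewer                ┃│  9 │  7 │     ┃       
──────────────────────────┨┼────┼────┤     ┃       
██                        ┃│  6 │ 12 │     ┃       
█▒                        ┃┼────┼────┤     ┃       
▒█                        ┃│ 10 │ 15 │     ┃       
                          ┃┴────┴────┘     ┃       
▓▓                        ┃                ┃       
▓▒                        ┃                ┃       
▓▒                        ┃                ┃       
█▓                        ┃━━━━━━━━━━━━━━━━┛       
━━━━━━━━━━━━━━━━━━━━━━━━━━┛                        


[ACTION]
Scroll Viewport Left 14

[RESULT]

                     ┃ SlidingPuzzle            ┃  
                     ┠──────────────────────────┨  
                     ┃┌────┬────┬────┬────┐     ┃  
                     ┃│  2 │  1 │  8 │ 11 │     ┃  
  ┏━━━━━━━━━━━━━━━━━━━━━━━━━━━━┓┼────┼────┤     ┃  
  ┃ ImageViewer                ┃│  9 │  7 │     ┃  
  ┠────────────────────────────┨┼────┼────┤     ┃  
  ┃░ ██                        ┃│  6 │ 12 │     ┃  
  ┃▒▒█▒                        ┃┼────┼────┤     ┃  
  ┃▓ ▒█                        ┃│ 10 │ 15 │     ┃  
  ┃▓░                          ┃┴────┴────┘     ┃  
  ┃▓ ▓▓                        ┃                ┃  
  ┃█▓▓▒                        ┃                ┃  
  ┃▒▒▓▒                        ┃                ┃  
  ┃█ █▓                        ┃━━━━━━━━━━━━━━━━┛  
  ┗━━━━━━━━━━━━━━━━━━━━━━━━━━━━┛                   


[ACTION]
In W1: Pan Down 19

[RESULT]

                     ┃ SlidingPuzzle            ┃  
                     ┠──────────────────────────┨  
                     ┃┌────┬────┬────┬────┐     ┃  
                     ┃│  2 │  1 │  8 │ 11 │     ┃  
  ┏━━━━━━━━━━━━━━━━━━━━━━━━━━━━┓┼────┼────┤     ┃  
  ┃ ImageViewer                ┃│  9 │  7 │     ┃  
  ┠────────────────────────────┨┼────┼────┤     ┃  
  ┃                            ┃│  6 │ 12 │     ┃  
  ┃                            ┃┼────┼────┤     ┃  
  ┃                            ┃│ 10 │ 15 │     ┃  
  ┃                            ┃┴────┴────┘     ┃  
  ┃                            ┃                ┃  
  ┃                            ┃                ┃  
  ┃                            ┃                ┃  
  ┃                            ┃━━━━━━━━━━━━━━━━┛  
  ┗━━━━━━━━━━━━━━━━━━━━━━━━━━━━┛                   


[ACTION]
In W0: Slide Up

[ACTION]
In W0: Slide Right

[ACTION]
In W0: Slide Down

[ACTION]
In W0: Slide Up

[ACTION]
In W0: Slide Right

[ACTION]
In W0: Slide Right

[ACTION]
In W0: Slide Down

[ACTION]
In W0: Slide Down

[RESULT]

                     ┃ SlidingPuzzle            ┃  
                     ┠──────────────────────────┨  
                     ┃┌────┬────┬────┬────┐     ┃  
                     ┃│    │  1 │  8 │ 11 │     ┃  
  ┏━━━━━━━━━━━━━━━━━━━━━━━━━━━━┓┼────┼────┤     ┃  
  ┃ ImageViewer                ┃│  9 │  7 │     ┃  
  ┠────────────────────────────┨┼────┼────┤     ┃  
  ┃                            ┃│  6 │ 12 │     ┃  
  ┃                            ┃┼────┼────┤     ┃  
  ┃                            ┃│ 10 │ 15 │     ┃  
  ┃                            ┃┴────┴────┘     ┃  
  ┃                            ┃                ┃  
  ┃                            ┃                ┃  
  ┃                            ┃                ┃  
  ┃                            ┃━━━━━━━━━━━━━━━━┛  
  ┗━━━━━━━━━━━━━━━━━━━━━━━━━━━━┛                   


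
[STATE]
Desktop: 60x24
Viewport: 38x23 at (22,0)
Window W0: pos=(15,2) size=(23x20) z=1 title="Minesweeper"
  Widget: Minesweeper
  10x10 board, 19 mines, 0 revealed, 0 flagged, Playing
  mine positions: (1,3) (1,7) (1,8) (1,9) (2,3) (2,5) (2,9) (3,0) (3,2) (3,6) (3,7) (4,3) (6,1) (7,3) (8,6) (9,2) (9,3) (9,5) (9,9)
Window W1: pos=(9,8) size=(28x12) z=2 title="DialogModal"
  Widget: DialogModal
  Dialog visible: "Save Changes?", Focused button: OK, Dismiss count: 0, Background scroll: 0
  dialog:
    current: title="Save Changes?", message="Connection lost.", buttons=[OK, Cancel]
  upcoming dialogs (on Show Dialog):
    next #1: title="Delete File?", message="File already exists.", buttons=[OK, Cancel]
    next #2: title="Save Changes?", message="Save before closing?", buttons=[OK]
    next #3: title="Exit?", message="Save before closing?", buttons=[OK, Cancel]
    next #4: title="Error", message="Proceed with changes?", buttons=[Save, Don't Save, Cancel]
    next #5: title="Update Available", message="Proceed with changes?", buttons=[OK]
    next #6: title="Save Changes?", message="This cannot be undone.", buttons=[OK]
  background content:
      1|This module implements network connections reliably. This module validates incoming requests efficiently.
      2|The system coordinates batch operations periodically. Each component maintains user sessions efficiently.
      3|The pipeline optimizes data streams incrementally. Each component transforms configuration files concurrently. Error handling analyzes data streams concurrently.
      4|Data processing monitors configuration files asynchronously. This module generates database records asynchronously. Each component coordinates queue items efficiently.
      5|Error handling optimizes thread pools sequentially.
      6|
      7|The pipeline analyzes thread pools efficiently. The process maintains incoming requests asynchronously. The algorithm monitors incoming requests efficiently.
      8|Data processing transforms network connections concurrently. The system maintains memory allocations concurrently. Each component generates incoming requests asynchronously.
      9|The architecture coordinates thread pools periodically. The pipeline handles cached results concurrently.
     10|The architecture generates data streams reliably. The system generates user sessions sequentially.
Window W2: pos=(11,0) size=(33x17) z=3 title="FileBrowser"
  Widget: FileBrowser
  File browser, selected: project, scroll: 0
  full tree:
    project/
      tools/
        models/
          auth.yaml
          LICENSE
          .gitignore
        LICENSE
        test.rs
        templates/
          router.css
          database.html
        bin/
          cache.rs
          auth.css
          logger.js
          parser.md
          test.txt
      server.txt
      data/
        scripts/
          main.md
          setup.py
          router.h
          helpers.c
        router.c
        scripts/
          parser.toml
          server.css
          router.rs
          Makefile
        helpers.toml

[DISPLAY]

━━━━━━━━━━━━━━━━━━━━━┓                
er                   ┃                
─────────────────────┨                
ect/                 ┃                
ols/                 ┃                
.txt                 ┃                
ta/                  ┃                
                     ┃                
                     ┃                
                     ┃                
                     ┃                
                     ┃                
                     ┃                
                     ┃                
                     ┃                
                     ┃                
━━━━━━━━━━━━━━━━━━━━━┛                
 analyzes thre┃┃                      
ing transforms┃┃                      
━━━━━━━━━━━━━━┛┃                      
               ┃                      
━━━━━━━━━━━━━━━┛                      
                                      


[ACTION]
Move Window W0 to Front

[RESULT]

━━━━━━━━━━━━━━━━━━━━━┓                
er                   ┃                
━━━━━━━━━━━━━━━┓─────┨                
weeper         ┃     ┃                
───────────────┨     ┃                
■■■■           ┃     ┃                
■■■■           ┃     ┃                
■■■■           ┃     ┃                
■■■■           ┃     ┃                
■■■■           ┃     ┃                
■■■■           ┃     ┃                
■■■■           ┃     ┃                
■■■■           ┃     ┃                
■■■■           ┃     ┃                
■■■■           ┃     ┃                
               ┃     ┃                
               ┃━━━━━┛                
               ┃                      
               ┃                      
               ┃                      
               ┃                      
━━━━━━━━━━━━━━━┛                      
                                      


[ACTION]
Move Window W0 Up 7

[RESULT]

━━━━━━━━━━━━━━━┓━━━━━┓                
weeper         ┃     ┃                
───────────────┨─────┨                
■■■■           ┃     ┃                
■■■■           ┃     ┃                
■■■■           ┃     ┃                
■■■■           ┃     ┃                
■■■■           ┃     ┃                
■■■■           ┃     ┃                
■■■■           ┃     ┃                
■■■■           ┃     ┃                
■■■■           ┃     ┃                
■■■■           ┃     ┃                
               ┃     ┃                
               ┃     ┃                
               ┃     ┃                
               ┃━━━━━┛                
               ┃                      
               ┃                      
━━━━━━━━━━━━━━━┛                      
                                      
                                      
                                      


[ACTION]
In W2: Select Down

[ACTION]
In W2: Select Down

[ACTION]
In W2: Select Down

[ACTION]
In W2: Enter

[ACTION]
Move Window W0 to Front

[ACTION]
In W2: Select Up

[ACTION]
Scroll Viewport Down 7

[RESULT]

weeper         ┃     ┃                
───────────────┨─────┨                
■■■■           ┃     ┃                
■■■■           ┃     ┃                
■■■■           ┃     ┃                
■■■■           ┃     ┃                
■■■■           ┃     ┃                
■■■■           ┃     ┃                
■■■■           ┃     ┃                
■■■■           ┃     ┃                
■■■■           ┃     ┃                
■■■■           ┃     ┃                
               ┃     ┃                
               ┃     ┃                
               ┃     ┃                
               ┃━━━━━┛                
               ┃                      
               ┃                      
━━━━━━━━━━━━━━━┛                      
                                      
                                      
                                      
                                      


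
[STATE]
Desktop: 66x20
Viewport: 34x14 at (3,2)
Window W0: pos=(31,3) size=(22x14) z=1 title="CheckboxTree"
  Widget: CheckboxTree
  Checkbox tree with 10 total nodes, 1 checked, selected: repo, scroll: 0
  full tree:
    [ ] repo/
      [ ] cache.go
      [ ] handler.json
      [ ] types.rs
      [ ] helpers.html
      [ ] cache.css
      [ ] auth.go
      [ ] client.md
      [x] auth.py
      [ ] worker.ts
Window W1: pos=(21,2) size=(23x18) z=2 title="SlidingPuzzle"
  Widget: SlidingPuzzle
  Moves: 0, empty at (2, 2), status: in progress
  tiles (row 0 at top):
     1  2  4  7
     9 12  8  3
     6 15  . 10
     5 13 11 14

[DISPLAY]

                  ┏━━━━━━━━━━━━━━━
                  ┃ SlidingPuzzle 
                  ┠───────────────
                  ┃┌────┬────┬────
                  ┃│  1 │  2 │  4 
                  ┃├────┼────┼────
                  ┃│  9 │ 12 │  8 
                  ┃├────┼────┼────
                  ┃│  6 │ 15 │    
                  ┃├────┼────┼────
                  ┃│  5 │ 13 │ 11 
                  ┃└────┴────┴────
                  ┃Moves: 0       
                  ┃               


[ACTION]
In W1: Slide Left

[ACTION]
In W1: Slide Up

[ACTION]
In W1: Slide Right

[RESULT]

                  ┏━━━━━━━━━━━━━━━
                  ┃ SlidingPuzzle 
                  ┠───────────────
                  ┃┌────┬────┬────
                  ┃│  1 │  2 │  4 
                  ┃├────┼────┼────
                  ┃│  9 │ 12 │  8 
                  ┃├────┼────┼────
                  ┃│  6 │ 15 │ 10 
                  ┃├────┼────┼────
                  ┃│  5 │ 13 │    
                  ┃└────┴────┴────
                  ┃Moves: 3       
                  ┃               


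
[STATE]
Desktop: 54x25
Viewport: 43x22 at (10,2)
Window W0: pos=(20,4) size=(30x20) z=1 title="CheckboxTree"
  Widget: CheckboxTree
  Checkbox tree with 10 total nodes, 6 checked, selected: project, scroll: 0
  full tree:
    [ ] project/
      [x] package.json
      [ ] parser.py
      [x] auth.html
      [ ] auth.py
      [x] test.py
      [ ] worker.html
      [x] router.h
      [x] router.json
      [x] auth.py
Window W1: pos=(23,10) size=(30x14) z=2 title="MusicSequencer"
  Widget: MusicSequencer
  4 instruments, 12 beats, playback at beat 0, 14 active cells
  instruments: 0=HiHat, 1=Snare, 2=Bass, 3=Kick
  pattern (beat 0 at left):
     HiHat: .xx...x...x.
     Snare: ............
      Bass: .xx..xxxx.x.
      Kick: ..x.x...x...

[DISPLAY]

                                           
                                           
          ┏━━━━━━━━━━━━━━━━━━━━━━━━━━━━┓   
          ┃ CheckboxTree               ┃   
          ┠────────────────────────────┨   
          ┃>[-] project/               ┃   
          ┃   [x] package.json         ┃   
          ┃   [ ] parser.py            ┃   
          ┃  ┏━━━━━━━━━━━━━━━━━━━━━━━━━━━━┓
          ┃  ┃ MusicSequencer             ┃
          ┃  ┠────────────────────────────┨
          ┃  ┃      ▼12345678901          ┃
          ┃  ┃ HiHat·██···█···█·          ┃
          ┃  ┃ Snare············          ┃
          ┃  ┃  Bass·██··████·█·          ┃
          ┃  ┃  Kick··█·█···█···          ┃
          ┃  ┃                            ┃
          ┃  ┃                            ┃
          ┃  ┃                            ┃
          ┃  ┃                            ┃
          ┃  ┃                            ┃
          ┗━━┗━━━━━━━━━━━━━━━━━━━━━━━━━━━━┛


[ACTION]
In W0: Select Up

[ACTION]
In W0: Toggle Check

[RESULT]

                                           
                                           
          ┏━━━━━━━━━━━━━━━━━━━━━━━━━━━━┓   
          ┃ CheckboxTree               ┃   
          ┠────────────────────────────┨   
          ┃>[x] project/               ┃   
          ┃   [x] package.json         ┃   
          ┃   [x] parser.py            ┃   
          ┃  ┏━━━━━━━━━━━━━━━━━━━━━━━━━━━━┓
          ┃  ┃ MusicSequencer             ┃
          ┃  ┠────────────────────────────┨
          ┃  ┃      ▼12345678901          ┃
          ┃  ┃ HiHat·██···█···█·          ┃
          ┃  ┃ Snare············          ┃
          ┃  ┃  Bass·██··████·█·          ┃
          ┃  ┃  Kick··█·█···█···          ┃
          ┃  ┃                            ┃
          ┃  ┃                            ┃
          ┃  ┃                            ┃
          ┃  ┃                            ┃
          ┃  ┃                            ┃
          ┗━━┗━━━━━━━━━━━━━━━━━━━━━━━━━━━━┛


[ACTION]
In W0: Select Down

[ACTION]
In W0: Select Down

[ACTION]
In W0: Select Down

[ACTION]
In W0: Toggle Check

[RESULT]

                                           
                                           
          ┏━━━━━━━━━━━━━━━━━━━━━━━━━━━━┓   
          ┃ CheckboxTree               ┃   
          ┠────────────────────────────┨   
          ┃ [-] project/               ┃   
          ┃   [x] package.json         ┃   
          ┃   [x] parser.py            ┃   
          ┃> ┏━━━━━━━━━━━━━━━━━━━━━━━━━━━━┓
          ┃  ┃ MusicSequencer             ┃
          ┃  ┠────────────────────────────┨
          ┃  ┃      ▼12345678901          ┃
          ┃  ┃ HiHat·██···█···█·          ┃
          ┃  ┃ Snare············          ┃
          ┃  ┃  Bass·██··████·█·          ┃
          ┃  ┃  Kick··█·█···█···          ┃
          ┃  ┃                            ┃
          ┃  ┃                            ┃
          ┃  ┃                            ┃
          ┃  ┃                            ┃
          ┃  ┃                            ┃
          ┗━━┗━━━━━━━━━━━━━━━━━━━━━━━━━━━━┛


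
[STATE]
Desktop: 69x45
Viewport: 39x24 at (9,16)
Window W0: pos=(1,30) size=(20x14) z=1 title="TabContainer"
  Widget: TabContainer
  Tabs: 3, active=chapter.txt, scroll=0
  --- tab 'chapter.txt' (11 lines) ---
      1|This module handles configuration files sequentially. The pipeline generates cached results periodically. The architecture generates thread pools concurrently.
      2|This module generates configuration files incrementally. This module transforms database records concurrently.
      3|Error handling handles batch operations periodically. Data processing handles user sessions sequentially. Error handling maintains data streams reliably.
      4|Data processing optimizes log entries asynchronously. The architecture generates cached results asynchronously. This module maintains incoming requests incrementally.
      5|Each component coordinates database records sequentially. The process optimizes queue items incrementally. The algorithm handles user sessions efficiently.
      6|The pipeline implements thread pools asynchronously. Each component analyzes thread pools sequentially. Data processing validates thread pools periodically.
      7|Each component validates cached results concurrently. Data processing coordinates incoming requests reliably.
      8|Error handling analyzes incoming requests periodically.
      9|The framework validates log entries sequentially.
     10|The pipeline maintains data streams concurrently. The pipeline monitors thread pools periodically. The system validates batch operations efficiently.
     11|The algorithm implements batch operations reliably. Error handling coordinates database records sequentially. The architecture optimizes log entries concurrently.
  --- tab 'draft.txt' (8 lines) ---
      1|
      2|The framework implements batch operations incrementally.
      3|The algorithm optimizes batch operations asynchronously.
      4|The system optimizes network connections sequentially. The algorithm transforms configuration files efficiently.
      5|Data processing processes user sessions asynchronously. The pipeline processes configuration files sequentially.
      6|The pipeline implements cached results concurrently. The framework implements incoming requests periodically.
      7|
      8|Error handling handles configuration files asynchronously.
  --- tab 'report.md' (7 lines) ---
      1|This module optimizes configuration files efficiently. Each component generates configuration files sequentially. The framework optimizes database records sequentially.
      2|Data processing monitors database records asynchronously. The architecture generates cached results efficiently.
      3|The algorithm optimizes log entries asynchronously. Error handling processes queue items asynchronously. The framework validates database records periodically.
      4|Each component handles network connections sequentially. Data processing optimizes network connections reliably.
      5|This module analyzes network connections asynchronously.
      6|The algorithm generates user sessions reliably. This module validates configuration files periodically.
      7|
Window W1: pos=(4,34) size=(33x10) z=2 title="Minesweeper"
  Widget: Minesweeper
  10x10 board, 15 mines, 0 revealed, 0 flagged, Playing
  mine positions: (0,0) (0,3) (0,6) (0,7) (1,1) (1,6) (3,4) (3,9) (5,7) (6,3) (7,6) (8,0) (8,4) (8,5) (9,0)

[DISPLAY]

                                       
                                       
                                       
                                       
                                       
                                       
                                       
                                       
                                       
                                       
                                       
                                       
                                       
                                       
━━━━━━━━━━━┓                           
tainer     ┃                           
───────────┨                           
r.txt]│ dra┃                           
━━━━━━━━━━━━━━━━━━━━━━━━━━━┓           
esweeper                   ┃           
───────────────────────────┨           
■■■■■■                     ┃           
■■■■■■                     ┃           
■■■■■■                     ┃           


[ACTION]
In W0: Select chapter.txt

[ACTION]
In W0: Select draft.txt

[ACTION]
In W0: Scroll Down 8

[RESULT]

                                       
                                       
                                       
                                       
                                       
                                       
                                       
                                       
                                       
                                       
                                       
                                       
                                       
                                       
━━━━━━━━━━━┓                           
tainer     ┃                           
───────────┨                           
r.txt │[dra┃                           
━━━━━━━━━━━━━━━━━━━━━━━━━━━┓           
esweeper                   ┃           
───────────────────────────┨           
■■■■■■                     ┃           
■■■■■■                     ┃           
■■■■■■                     ┃           


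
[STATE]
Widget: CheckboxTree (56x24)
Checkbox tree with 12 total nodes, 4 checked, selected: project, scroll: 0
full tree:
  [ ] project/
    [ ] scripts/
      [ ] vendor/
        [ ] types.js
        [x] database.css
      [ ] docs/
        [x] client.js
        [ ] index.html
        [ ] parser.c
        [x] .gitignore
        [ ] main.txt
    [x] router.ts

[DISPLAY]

>[-] project/                                           
   [-] scripts/                                         
     [-] vendor/                                        
       [ ] types.js                                     
       [x] database.css                                 
     [-] docs/                                          
       [x] client.js                                    
       [ ] index.html                                   
       [ ] parser.c                                     
       [x] .gitignore                                   
       [ ] main.txt                                     
   [x] router.ts                                        
                                                        
                                                        
                                                        
                                                        
                                                        
                                                        
                                                        
                                                        
                                                        
                                                        
                                                        
                                                        


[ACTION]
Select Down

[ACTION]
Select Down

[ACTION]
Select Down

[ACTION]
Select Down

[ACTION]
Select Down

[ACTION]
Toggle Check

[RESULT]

 [-] project/                                           
   [-] scripts/                                         
     [-] vendor/                                        
       [ ] types.js                                     
       [x] database.css                                 
>    [x] docs/                                          
       [x] client.js                                    
       [x] index.html                                   
       [x] parser.c                                     
       [x] .gitignore                                   
       [x] main.txt                                     
   [x] router.ts                                        
                                                        
                                                        
                                                        
                                                        
                                                        
                                                        
                                                        
                                                        
                                                        
                                                        
                                                        
                                                        


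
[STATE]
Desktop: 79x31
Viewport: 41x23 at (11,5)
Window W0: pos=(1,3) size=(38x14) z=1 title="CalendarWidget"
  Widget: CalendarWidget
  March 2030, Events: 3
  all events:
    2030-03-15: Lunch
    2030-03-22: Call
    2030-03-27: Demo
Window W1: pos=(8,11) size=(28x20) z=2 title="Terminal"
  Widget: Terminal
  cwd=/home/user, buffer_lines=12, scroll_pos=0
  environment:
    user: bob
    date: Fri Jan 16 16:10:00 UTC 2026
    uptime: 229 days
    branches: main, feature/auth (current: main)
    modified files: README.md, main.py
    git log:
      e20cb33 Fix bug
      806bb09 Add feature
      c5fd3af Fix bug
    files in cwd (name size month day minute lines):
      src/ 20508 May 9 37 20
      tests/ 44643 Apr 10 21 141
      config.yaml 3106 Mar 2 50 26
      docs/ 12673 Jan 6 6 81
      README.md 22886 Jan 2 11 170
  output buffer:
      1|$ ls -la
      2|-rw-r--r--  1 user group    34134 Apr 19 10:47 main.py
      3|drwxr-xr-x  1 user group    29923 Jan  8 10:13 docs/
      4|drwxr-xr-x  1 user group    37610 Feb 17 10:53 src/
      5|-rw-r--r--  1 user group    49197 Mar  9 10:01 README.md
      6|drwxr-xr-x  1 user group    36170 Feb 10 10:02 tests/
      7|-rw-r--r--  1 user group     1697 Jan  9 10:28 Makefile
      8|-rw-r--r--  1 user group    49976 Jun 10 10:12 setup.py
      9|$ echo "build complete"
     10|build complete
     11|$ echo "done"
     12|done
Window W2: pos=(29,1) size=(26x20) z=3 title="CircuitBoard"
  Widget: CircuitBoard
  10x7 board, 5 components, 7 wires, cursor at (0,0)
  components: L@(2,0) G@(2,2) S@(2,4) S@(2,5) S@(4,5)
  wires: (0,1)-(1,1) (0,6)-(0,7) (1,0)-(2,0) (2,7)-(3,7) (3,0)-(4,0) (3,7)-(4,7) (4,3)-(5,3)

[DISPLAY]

──────────────────┃0  [.]  ·             
    March 2030    ┃        │             
Th Fr Sa Su       ┃1   ·   ·             
    1  2  3       ┃    │                 
 7  8  9 10       ┃2   L       G       S 
14 15* 16 17      ┃                      
━━━━━━━━━━━━━━━━━━┃3   ·                 
erminal           ┃    │                 
──────────────────┃4   ·           ·     
ls -la            ┃                │     
w-r--r--  1 user g┃5               ·     
wxr-xr-x  1 user g┃                      
wxr-xr-x  1 user g┃6                     
w-r--r--  1 user g┃Cursor: (0,0)         
wxr-xr-x  1 user g┃                      
w-r--r--  1 user g┗━━━━━━━━━━━━━━━━━━━━━━
w-r--r--  1 user group  ┃                
echo "build complete"   ┃                
ild complete            ┃                
echo "done"             ┃                
ne                      ┃                
█                       ┃                
                        ┃                


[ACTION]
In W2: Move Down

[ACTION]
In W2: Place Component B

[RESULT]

──────────────────┃0       ·             
    March 2030    ┃        │             
Th Fr Sa Su       ┃1  [B]  ·             
    1  2  3       ┃    │                 
 7  8  9 10       ┃2   L       G       S 
14 15* 16 17      ┃                      
━━━━━━━━━━━━━━━━━━┃3   ·                 
erminal           ┃    │                 
──────────────────┃4   ·           ·     
ls -la            ┃                │     
w-r--r--  1 user g┃5               ·     
wxr-xr-x  1 user g┃                      
wxr-xr-x  1 user g┃6                     
w-r--r--  1 user g┃Cursor: (1,0)         
wxr-xr-x  1 user g┃                      
w-r--r--  1 user g┗━━━━━━━━━━━━━━━━━━━━━━
w-r--r--  1 user group  ┃                
echo "build complete"   ┃                
ild complete            ┃                
echo "done"             ┃                
ne                      ┃                
█                       ┃                
                        ┃                


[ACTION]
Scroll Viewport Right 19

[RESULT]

0       ·               ┃                
        │               ┃                
1  [B]  ·               ┃                
    │                   ┃                
2   L       G       S   ┃                
                        ┃                
3   ·                   ┃                
    │                   ┃                
4   ·           ·       ┃                
                │       ┃                
5               ·       ┃                
                        ┃                
6                       ┃                
Cursor: (1,0)           ┃                
                        ┃                
━━━━━━━━━━━━━━━━━━━━━━━━┛                
oup  ┃                                   
e"   ┃                                   
     ┃                                   
     ┃                                   
     ┃                                   
     ┃                                   
     ┃                                   
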